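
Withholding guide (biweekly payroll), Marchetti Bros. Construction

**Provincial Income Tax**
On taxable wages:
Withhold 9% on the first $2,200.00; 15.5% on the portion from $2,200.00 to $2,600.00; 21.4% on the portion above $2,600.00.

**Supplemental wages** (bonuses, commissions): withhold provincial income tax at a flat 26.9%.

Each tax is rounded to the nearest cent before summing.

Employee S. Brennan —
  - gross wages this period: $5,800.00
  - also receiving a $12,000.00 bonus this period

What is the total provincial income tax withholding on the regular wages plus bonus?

Provincial Income Tax: taxable = $5,800.00
  $260.00 + 21.4% × ($5,800.00 − $2,600.00) = $260.00 + 21.4% × $3,200.00 = $944.80
Supplemental (26.9% flat on bonus): 26.9% × $12,000.00 = $3,228.00
Total provincial income tax: $944.80 + $3,228.00 = $4,172.80

$4,172.80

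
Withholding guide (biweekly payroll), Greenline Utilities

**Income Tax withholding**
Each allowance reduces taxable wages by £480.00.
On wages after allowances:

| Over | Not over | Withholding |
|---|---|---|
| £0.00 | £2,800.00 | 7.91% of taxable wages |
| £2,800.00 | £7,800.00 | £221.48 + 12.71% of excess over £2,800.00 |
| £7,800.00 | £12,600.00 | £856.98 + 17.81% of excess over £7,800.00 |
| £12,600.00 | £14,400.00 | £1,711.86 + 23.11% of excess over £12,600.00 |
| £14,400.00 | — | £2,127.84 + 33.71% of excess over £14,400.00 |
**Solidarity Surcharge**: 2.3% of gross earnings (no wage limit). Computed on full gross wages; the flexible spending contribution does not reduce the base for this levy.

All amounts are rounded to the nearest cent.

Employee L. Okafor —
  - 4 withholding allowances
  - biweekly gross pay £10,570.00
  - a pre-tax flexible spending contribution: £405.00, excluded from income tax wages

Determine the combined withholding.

£1,179.34

Income Tax: taxable = £10,570.00 − £405.00 − 4×£480.00 = £8,245.00
  £856.98 + 17.81% × (£8,245.00 − £7,800.00) = £856.98 + 17.81% × £445.00 = £936.23
Solidarity Surcharge: 2.3% × £10,570.00 = £243.11
Total: £936.23 + £243.11 = £1,179.34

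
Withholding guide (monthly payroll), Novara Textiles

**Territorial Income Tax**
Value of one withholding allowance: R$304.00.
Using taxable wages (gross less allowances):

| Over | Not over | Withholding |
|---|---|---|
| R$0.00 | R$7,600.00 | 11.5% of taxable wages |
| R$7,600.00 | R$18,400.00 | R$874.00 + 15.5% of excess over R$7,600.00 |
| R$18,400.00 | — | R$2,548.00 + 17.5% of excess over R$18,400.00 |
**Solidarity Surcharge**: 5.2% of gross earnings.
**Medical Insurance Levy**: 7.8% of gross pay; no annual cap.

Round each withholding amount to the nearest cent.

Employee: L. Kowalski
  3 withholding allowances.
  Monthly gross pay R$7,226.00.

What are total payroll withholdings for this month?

Territorial Income Tax: taxable = R$7,226.00 − 3×R$304.00 = R$6,314.00
  11.5% × R$6,314.00 = R$726.11
Solidarity Surcharge: 5.2% × R$7,226.00 = R$375.75
Medical Insurance Levy: 7.8% × R$7,226.00 = R$563.63
Total: R$726.11 + R$375.75 + R$563.63 = R$1,665.49

R$1,665.49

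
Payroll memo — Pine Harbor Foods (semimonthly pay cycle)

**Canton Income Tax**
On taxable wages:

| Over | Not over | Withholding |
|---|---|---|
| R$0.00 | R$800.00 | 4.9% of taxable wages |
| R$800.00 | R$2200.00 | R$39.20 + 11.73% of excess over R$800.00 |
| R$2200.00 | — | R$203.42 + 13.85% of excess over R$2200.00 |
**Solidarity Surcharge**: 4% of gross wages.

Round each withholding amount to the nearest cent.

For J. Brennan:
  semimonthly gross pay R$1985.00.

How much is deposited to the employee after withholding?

R$1727.40

Canton Income Tax: taxable = R$1985.00
  R$39.20 + 11.73% × (R$1985.00 − R$800.00) = R$39.20 + 11.73% × R$1185.00 = R$178.20
Solidarity Surcharge: 4% × R$1985.00 = R$79.40
Total withheld: R$178.20 + R$79.40 = R$257.60
Net pay: R$1985.00 − R$257.60 = R$1727.40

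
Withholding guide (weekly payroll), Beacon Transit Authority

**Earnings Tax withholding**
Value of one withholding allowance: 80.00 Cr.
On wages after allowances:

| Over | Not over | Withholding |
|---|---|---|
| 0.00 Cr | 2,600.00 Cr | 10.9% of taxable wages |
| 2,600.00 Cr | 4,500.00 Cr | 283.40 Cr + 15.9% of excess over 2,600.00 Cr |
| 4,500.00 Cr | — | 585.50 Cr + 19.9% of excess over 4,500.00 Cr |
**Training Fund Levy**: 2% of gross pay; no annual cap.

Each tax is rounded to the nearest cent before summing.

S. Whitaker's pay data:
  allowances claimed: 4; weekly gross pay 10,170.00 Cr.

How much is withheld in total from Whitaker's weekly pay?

Earnings Tax: taxable = 10,170.00 Cr − 4×80.00 Cr = 9,850.00 Cr
  585.50 Cr + 19.9% × (9,850.00 Cr − 4,500.00 Cr) = 585.50 Cr + 19.9% × 5,350.00 Cr = 1,650.15 Cr
Training Fund Levy: 2% × 10,170.00 Cr = 203.40 Cr
Total: 1,650.15 Cr + 203.40 Cr = 1,853.55 Cr

1,853.55 Cr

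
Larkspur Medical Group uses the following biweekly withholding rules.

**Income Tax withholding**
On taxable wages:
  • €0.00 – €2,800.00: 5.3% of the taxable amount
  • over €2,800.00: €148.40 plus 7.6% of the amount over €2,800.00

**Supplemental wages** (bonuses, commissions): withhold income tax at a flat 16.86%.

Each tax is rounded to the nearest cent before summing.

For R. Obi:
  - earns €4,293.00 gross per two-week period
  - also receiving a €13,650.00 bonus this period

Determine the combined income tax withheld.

Income Tax: taxable = €4,293.00
  €148.40 + 7.6% × (€4,293.00 − €2,800.00) = €148.40 + 7.6% × €1,493.00 = €261.87
Supplemental (16.86% flat on bonus): 16.86% × €13,650.00 = €2,301.39
Total income tax: €261.87 + €2,301.39 = €2,563.26

€2,563.26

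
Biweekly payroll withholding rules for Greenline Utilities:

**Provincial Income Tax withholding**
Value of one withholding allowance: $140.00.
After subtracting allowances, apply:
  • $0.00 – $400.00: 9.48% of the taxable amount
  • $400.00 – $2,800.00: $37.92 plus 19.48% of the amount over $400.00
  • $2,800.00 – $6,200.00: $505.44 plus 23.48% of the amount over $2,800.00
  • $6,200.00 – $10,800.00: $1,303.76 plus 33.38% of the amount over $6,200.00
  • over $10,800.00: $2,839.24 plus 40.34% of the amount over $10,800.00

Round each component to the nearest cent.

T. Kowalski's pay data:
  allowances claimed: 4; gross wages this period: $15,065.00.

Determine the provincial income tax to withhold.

Provincial Income Tax: taxable = $15,065.00 − 4×$140.00 = $14,505.00
  $2,839.24 + 40.34% × ($14,505.00 − $10,800.00) = $2,839.24 + 40.34% × $3,705.00 = $4,333.84

$4,333.84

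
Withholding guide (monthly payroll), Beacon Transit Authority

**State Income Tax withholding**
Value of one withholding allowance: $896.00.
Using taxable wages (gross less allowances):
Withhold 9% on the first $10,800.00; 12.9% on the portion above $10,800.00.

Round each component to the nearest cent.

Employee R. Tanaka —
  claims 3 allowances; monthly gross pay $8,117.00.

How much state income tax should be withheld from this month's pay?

$488.61

State Income Tax: taxable = $8,117.00 − 3×$896.00 = $5,429.00
  9% × $5,429.00 = $488.61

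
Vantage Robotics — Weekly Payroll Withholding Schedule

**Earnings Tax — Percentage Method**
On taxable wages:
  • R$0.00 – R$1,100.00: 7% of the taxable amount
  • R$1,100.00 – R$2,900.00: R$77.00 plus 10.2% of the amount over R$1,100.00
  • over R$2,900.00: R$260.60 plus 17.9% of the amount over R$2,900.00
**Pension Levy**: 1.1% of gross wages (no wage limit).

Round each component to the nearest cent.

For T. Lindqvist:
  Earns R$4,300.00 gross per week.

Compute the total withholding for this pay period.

R$558.50

Earnings Tax: taxable = R$4,300.00
  R$260.60 + 17.9% × (R$4,300.00 − R$2,900.00) = R$260.60 + 17.9% × R$1,400.00 = R$511.20
Pension Levy: 1.1% × R$4,300.00 = R$47.30
Total: R$511.20 + R$47.30 = R$558.50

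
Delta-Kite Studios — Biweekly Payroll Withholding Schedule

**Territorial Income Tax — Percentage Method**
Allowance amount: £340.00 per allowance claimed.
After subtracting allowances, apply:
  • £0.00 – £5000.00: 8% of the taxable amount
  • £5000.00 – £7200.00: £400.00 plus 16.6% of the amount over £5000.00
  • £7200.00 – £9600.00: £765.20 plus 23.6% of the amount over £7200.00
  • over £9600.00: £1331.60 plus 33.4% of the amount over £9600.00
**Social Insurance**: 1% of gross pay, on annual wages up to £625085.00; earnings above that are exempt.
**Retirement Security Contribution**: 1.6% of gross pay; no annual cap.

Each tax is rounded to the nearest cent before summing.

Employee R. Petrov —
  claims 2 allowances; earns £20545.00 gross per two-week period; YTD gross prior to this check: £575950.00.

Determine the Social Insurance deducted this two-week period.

Social Insurance: 1% × £20545.00 = £205.45

£205.45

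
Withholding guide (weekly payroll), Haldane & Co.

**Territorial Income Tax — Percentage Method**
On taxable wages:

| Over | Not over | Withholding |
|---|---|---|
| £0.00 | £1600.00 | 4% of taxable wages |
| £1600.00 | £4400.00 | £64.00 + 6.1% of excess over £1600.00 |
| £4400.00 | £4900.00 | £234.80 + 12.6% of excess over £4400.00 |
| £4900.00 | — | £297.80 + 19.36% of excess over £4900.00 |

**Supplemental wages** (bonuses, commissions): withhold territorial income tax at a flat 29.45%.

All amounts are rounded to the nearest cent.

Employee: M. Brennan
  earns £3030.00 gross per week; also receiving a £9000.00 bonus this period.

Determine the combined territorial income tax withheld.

Territorial Income Tax: taxable = £3030.00
  £64.00 + 6.1% × (£3030.00 − £1600.00) = £64.00 + 6.1% × £1430.00 = £151.23
Supplemental (29.45% flat on bonus): 29.45% × £9000.00 = £2650.50
Total territorial income tax: £151.23 + £2650.50 = £2801.73

£2801.73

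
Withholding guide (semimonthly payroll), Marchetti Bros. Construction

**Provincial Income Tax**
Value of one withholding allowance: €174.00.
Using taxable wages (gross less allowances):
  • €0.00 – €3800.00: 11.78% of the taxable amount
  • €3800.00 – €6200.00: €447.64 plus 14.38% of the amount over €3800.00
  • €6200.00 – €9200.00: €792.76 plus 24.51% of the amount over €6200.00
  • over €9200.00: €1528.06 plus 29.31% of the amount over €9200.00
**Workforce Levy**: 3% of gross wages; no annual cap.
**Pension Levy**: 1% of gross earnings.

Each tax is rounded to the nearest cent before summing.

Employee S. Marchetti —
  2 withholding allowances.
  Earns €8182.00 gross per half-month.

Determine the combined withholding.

Provincial Income Tax: taxable = €8182.00 − 2×€174.00 = €7834.00
  €792.76 + 24.51% × (€7834.00 − €6200.00) = €792.76 + 24.51% × €1634.00 = €1193.25
Workforce Levy: 3% × €8182.00 = €245.46
Pension Levy: 1% × €8182.00 = €81.82
Total: €1193.25 + €245.46 + €81.82 = €1520.53

€1520.53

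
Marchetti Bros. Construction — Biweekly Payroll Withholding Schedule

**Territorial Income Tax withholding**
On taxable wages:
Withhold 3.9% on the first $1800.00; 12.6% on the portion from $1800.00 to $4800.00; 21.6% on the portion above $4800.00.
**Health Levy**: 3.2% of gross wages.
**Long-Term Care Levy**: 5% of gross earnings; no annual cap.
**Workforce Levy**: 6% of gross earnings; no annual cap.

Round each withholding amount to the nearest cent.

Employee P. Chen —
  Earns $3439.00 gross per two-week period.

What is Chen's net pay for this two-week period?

$2673.95

Territorial Income Tax: taxable = $3439.00
  $70.20 + 12.6% × ($3439.00 − $1800.00) = $70.20 + 12.6% × $1639.00 = $276.71
Health Levy: 3.2% × $3439.00 = $110.05
Long-Term Care Levy: 5% × $3439.00 = $171.95
Workforce Levy: 6% × $3439.00 = $206.34
Total withheld: $276.71 + $110.05 + $171.95 + $206.34 = $765.05
Net pay: $3439.00 − $765.05 = $2673.95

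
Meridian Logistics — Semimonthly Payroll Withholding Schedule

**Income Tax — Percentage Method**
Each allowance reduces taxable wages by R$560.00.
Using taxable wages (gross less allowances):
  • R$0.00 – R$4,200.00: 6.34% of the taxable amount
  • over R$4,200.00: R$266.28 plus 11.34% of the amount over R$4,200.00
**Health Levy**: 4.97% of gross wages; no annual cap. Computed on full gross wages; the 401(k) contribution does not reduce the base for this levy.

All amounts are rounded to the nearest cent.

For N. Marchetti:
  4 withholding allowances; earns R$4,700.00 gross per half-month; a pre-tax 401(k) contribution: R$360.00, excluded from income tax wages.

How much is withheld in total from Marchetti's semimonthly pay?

R$366.73

Income Tax: taxable = R$4,700.00 − R$360.00 − 4×R$560.00 = R$2,100.00
  6.34% × R$2,100.00 = R$133.14
Health Levy: 4.97% × R$4,700.00 = R$233.59
Total: R$133.14 + R$233.59 = R$366.73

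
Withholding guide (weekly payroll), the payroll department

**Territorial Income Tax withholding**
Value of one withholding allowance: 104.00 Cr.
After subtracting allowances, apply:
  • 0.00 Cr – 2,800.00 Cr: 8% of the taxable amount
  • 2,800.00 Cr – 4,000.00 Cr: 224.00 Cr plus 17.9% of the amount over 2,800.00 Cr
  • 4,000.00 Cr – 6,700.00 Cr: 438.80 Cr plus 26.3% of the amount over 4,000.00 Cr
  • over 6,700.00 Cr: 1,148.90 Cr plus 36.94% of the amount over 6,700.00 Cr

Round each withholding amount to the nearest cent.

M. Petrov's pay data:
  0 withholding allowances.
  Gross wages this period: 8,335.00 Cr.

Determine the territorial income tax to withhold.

1,752.87 Cr

Territorial Income Tax: taxable = 8,335.00 Cr
  1,148.90 Cr + 36.94% × (8,335.00 Cr − 6,700.00 Cr) = 1,148.90 Cr + 36.94% × 1,635.00 Cr = 1,752.87 Cr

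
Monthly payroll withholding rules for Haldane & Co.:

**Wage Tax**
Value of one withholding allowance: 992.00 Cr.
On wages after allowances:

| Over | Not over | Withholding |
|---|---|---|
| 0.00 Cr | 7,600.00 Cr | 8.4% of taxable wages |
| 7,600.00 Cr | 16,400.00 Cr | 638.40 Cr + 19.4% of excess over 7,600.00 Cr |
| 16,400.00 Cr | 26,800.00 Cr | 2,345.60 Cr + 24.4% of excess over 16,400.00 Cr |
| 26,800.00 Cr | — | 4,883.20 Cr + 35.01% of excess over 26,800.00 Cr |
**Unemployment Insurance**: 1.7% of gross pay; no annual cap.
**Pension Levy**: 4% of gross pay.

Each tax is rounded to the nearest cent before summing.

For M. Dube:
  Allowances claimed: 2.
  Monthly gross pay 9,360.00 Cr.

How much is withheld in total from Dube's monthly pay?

1,153.10 Cr

Wage Tax: taxable = 9,360.00 Cr − 2×992.00 Cr = 7,376.00 Cr
  8.4% × 7,376.00 Cr = 619.58 Cr
Unemployment Insurance: 1.7% × 9,360.00 Cr = 159.12 Cr
Pension Levy: 4% × 9,360.00 Cr = 374.40 Cr
Total: 619.58 Cr + 159.12 Cr + 374.40 Cr = 1,153.10 Cr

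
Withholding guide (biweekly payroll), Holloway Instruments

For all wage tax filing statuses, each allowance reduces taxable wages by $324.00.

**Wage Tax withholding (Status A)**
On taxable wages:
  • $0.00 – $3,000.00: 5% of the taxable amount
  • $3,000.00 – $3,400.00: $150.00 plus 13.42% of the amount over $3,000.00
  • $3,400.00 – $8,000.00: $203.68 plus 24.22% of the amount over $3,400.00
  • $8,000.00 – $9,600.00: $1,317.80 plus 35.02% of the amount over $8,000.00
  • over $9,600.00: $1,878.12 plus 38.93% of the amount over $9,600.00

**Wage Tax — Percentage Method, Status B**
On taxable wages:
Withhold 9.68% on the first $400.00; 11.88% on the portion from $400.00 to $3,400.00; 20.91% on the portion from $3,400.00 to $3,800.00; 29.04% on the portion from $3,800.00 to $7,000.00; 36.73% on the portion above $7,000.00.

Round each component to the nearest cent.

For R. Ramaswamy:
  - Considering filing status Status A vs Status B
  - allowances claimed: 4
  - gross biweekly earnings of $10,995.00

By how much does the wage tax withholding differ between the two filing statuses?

$482.72

Wage Tax (Status A): taxable = $10,995.00 − 4×$324.00 = $9,699.00
  $1,878.12 + 38.93% × ($9,699.00 − $9,600.00) = $1,878.12 + 38.93% × $99.00 = $1,916.66
Wage Tax (Status B): taxable = $10,995.00 − 4×$324.00 = $9,699.00
  $1,408.04 + 36.73% × ($9,699.00 − $7,000.00) = $1,408.04 + 36.73% × $2,699.00 = $2,399.38
Difference: |$1,916.66 − $2,399.38| = $482.72 (higher under Status B)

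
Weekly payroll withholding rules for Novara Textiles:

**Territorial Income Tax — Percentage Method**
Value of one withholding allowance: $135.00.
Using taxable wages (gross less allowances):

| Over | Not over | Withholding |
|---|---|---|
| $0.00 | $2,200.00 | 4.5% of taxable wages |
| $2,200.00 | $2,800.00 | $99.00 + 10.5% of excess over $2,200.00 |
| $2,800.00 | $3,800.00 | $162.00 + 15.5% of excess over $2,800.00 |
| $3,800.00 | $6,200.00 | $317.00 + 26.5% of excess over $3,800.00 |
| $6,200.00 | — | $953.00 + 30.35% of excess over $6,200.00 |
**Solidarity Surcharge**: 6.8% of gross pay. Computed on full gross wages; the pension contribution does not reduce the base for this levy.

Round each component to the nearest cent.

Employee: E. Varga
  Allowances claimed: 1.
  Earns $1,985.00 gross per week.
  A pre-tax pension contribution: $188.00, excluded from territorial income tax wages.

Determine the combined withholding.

Territorial Income Tax: taxable = $1,985.00 − $188.00 − 1×$135.00 = $1,662.00
  4.5% × $1,662.00 = $74.79
Solidarity Surcharge: 6.8% × $1,985.00 = $134.98
Total: $74.79 + $134.98 = $209.77

$209.77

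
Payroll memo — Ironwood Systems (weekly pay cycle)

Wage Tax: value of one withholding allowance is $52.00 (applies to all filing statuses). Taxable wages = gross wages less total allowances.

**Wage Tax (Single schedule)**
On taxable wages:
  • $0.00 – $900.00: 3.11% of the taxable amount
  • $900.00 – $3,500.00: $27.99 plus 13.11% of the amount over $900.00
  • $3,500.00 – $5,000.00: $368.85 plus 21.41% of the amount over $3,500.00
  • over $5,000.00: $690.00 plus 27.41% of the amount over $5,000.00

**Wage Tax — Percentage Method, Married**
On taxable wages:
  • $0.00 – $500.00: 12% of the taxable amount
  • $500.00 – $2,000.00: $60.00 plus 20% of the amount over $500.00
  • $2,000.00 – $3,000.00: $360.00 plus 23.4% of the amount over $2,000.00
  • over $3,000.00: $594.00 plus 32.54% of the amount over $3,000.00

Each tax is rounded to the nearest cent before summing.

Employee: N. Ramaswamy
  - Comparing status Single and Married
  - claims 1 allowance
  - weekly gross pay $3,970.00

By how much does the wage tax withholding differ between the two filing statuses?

Wage Tax (Single): taxable = $3,970.00 − 1×$52.00 = $3,918.00
  $368.85 + 21.41% × ($3,918.00 − $3,500.00) = $368.85 + 21.41% × $418.00 = $458.34
Wage Tax (Married): taxable = $3,970.00 − 1×$52.00 = $3,918.00
  $594.00 + 32.54% × ($3,918.00 − $3,000.00) = $594.00 + 32.54% × $918.00 = $892.72
Difference: |$458.34 − $892.72| = $434.38 (higher under Married)

$434.38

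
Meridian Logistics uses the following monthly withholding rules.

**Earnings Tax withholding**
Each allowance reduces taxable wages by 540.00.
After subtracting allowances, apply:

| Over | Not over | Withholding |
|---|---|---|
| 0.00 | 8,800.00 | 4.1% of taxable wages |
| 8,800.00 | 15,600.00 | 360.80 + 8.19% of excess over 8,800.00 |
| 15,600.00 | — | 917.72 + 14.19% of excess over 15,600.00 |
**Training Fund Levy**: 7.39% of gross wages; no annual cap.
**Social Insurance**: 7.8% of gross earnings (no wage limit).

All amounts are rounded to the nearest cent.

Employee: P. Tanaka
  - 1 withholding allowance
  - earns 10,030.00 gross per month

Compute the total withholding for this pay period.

1,940.87

Earnings Tax: taxable = 10,030.00 − 1×540.00 = 9,490.00
  360.80 + 8.19% × (9,490.00 − 8,800.00) = 360.80 + 8.19% × 690.00 = 417.31
Training Fund Levy: 7.39% × 10,030.00 = 741.22
Social Insurance: 7.8% × 10,030.00 = 782.34
Total: 417.31 + 741.22 + 782.34 = 1,940.87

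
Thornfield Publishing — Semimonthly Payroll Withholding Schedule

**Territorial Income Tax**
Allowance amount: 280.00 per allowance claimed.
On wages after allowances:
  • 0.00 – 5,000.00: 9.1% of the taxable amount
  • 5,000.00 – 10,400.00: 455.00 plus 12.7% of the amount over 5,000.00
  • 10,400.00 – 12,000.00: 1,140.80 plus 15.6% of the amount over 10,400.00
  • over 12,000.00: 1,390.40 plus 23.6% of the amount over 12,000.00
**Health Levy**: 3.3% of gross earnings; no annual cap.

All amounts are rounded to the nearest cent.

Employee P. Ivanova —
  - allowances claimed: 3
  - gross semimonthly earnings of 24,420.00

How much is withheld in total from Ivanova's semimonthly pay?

Territorial Income Tax: taxable = 24,420.00 − 3×280.00 = 23,580.00
  1,390.40 + 23.6% × (23,580.00 − 12,000.00) = 1,390.40 + 23.6% × 11,580.00 = 4,123.28
Health Levy: 3.3% × 24,420.00 = 805.86
Total: 4,123.28 + 805.86 = 4,929.14

4,929.14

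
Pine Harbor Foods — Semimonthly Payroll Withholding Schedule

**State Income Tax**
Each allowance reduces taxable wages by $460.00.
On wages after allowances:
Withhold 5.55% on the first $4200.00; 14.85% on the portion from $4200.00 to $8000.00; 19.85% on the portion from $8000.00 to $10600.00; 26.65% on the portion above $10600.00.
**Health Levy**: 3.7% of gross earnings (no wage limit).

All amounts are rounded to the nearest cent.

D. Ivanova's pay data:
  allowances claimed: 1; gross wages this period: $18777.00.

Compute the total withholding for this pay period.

State Income Tax: taxable = $18777.00 − 1×$460.00 = $18317.00
  $1313.50 + 26.65% × ($18317.00 − $10600.00) = $1313.50 + 26.65% × $7717.00 = $3370.08
Health Levy: 3.7% × $18777.00 = $694.75
Total: $3370.08 + $694.75 = $4064.83

$4064.83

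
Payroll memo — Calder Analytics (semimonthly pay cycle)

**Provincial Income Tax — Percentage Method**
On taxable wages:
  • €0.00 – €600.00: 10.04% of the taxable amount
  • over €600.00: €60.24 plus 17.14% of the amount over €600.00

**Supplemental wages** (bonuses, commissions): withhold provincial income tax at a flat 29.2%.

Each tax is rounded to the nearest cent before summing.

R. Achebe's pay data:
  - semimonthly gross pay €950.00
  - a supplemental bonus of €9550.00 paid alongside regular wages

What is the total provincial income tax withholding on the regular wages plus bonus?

€2908.83

Provincial Income Tax: taxable = €950.00
  €60.24 + 17.14% × (€950.00 − €600.00) = €60.24 + 17.14% × €350.00 = €120.23
Supplemental (29.2% flat on bonus): 29.2% × €9550.00 = €2788.60
Total provincial income tax: €120.23 + €2788.60 = €2908.83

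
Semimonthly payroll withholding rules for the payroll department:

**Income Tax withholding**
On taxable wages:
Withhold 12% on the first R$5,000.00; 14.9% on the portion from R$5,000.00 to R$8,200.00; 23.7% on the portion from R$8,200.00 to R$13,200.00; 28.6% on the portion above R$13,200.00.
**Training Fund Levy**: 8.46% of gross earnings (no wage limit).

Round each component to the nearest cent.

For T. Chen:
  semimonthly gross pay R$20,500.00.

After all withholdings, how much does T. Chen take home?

R$14,416.10

Income Tax: taxable = R$20,500.00
  R$2,261.80 + 28.6% × (R$20,500.00 − R$13,200.00) = R$2,261.80 + 28.6% × R$7,300.00 = R$4,349.60
Training Fund Levy: 8.46% × R$20,500.00 = R$1,734.30
Total withheld: R$4,349.60 + R$1,734.30 = R$6,083.90
Net pay: R$20,500.00 − R$6,083.90 = R$14,416.10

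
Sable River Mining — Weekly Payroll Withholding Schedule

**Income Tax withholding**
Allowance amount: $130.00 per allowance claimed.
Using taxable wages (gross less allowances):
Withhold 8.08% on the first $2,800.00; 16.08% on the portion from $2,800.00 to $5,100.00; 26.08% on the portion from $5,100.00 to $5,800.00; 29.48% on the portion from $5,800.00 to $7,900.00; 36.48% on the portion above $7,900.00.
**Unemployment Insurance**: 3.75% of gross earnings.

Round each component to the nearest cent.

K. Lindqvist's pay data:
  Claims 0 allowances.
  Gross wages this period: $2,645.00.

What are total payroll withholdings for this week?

$312.91

Income Tax: taxable = $2,645.00
  8.08% × $2,645.00 = $213.72
Unemployment Insurance: 3.75% × $2,645.00 = $99.19
Total: $213.72 + $99.19 = $312.91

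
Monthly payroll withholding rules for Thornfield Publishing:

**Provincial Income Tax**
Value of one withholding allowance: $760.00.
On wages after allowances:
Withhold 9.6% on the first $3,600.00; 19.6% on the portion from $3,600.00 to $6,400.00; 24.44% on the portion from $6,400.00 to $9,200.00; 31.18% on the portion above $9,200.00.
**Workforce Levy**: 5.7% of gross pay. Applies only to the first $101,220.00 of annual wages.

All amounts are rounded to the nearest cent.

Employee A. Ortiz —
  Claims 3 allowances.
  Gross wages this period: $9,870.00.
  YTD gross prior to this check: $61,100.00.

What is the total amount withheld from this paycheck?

$1,747.83

Provincial Income Tax: taxable = $9,870.00 − 3×$760.00 = $7,590.00
  $894.40 + 24.44% × ($7,590.00 − $6,400.00) = $894.40 + 24.44% × $1,190.00 = $1,185.24
Workforce Levy: 5.7% × $9,870.00 = $562.59
Total: $1,185.24 + $562.59 = $1,747.83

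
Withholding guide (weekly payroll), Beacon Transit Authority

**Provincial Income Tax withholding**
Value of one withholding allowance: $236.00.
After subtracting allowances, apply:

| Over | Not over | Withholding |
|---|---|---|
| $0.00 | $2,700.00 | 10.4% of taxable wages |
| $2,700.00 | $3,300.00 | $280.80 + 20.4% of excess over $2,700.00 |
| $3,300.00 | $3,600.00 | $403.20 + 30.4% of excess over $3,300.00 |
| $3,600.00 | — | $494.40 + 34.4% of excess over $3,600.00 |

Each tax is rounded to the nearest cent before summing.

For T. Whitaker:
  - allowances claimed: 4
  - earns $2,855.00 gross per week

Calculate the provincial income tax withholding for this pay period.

$198.74

Provincial Income Tax: taxable = $2,855.00 − 4×$236.00 = $1,911.00
  10.4% × $1,911.00 = $198.74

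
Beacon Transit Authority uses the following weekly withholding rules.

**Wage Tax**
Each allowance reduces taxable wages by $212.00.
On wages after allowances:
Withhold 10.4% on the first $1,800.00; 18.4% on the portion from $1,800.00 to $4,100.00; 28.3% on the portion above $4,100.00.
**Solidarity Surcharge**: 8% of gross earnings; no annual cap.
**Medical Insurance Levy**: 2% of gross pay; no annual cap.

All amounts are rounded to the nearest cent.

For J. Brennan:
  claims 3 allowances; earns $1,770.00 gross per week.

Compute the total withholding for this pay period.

$294.94

Wage Tax: taxable = $1,770.00 − 3×$212.00 = $1,134.00
  10.4% × $1,134.00 = $117.94
Solidarity Surcharge: 8% × $1,770.00 = $141.60
Medical Insurance Levy: 2% × $1,770.00 = $35.40
Total: $117.94 + $141.60 + $35.40 = $294.94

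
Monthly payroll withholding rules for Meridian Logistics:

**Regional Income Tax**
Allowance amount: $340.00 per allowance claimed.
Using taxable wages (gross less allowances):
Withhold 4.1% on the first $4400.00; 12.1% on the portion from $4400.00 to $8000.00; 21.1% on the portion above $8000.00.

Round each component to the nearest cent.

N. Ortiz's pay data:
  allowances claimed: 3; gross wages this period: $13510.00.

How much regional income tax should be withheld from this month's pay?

$1563.39

Regional Income Tax: taxable = $13510.00 − 3×$340.00 = $12490.00
  $616.00 + 21.1% × ($12490.00 − $8000.00) = $616.00 + 21.1% × $4490.00 = $1563.39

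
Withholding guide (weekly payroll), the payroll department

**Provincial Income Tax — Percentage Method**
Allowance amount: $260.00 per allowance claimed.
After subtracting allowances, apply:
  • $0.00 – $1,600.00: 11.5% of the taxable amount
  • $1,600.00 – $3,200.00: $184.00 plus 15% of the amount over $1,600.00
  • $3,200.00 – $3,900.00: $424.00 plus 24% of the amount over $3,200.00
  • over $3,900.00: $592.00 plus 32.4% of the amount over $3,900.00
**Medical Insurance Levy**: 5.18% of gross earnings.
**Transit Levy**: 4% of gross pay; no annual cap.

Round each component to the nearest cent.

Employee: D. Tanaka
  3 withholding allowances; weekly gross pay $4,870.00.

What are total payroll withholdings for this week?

Provincial Income Tax: taxable = $4,870.00 − 3×$260.00 = $4,090.00
  $592.00 + 32.4% × ($4,090.00 − $3,900.00) = $592.00 + 32.4% × $190.00 = $653.56
Medical Insurance Levy: 5.18% × $4,870.00 = $252.27
Transit Levy: 4% × $4,870.00 = $194.80
Total: $653.56 + $252.27 + $194.80 = $1,100.63

$1,100.63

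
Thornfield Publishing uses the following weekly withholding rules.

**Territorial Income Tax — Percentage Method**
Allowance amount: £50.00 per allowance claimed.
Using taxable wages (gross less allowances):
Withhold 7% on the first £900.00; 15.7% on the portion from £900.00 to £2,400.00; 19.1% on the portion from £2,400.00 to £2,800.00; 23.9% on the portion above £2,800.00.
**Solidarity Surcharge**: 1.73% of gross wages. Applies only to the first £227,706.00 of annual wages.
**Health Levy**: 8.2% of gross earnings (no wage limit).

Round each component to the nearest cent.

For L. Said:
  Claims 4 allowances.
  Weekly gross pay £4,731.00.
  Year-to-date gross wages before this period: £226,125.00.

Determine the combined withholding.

£1,203.90

Territorial Income Tax: taxable = £4,731.00 − 4×£50.00 = £4,531.00
  £374.90 + 23.9% × (£4,531.00 − £2,800.00) = £374.90 + 23.9% × £1,731.00 = £788.61
Solidarity Surcharge: cap £227,706.00 − YTD £226,125.00 = £1,581.00 subject; 1.73% × £1,581.00 = £27.35
Health Levy: 8.2% × £4,731.00 = £387.94
Total: £788.61 + £27.35 + £387.94 = £1,203.90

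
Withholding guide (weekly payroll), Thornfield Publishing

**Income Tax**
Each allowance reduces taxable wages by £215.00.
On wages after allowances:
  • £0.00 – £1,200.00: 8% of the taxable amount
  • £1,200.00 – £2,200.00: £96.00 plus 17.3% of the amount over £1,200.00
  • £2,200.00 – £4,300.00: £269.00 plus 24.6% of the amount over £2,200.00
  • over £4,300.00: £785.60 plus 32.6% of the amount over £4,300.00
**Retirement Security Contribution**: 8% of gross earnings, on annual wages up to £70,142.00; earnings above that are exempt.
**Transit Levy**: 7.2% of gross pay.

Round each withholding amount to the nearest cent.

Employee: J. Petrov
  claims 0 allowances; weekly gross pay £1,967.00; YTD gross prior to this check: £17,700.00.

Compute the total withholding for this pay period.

Income Tax: taxable = £1,967.00
  £96.00 + 17.3% × (£1,967.00 − £1,200.00) = £96.00 + 17.3% × £767.00 = £228.69
Retirement Security Contribution: 8% × £1,967.00 = £157.36
Transit Levy: 7.2% × £1,967.00 = £141.62
Total: £228.69 + £157.36 + £141.62 = £527.67

£527.67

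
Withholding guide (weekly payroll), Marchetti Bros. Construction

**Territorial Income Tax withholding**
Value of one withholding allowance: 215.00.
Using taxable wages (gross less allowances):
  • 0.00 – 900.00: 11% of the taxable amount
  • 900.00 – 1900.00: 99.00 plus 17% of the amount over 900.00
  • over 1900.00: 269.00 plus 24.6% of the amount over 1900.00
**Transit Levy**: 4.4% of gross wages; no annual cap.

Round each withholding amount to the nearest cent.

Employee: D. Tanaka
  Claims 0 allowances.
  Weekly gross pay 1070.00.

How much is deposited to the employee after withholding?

Territorial Income Tax: taxable = 1070.00
  99.00 + 17% × (1070.00 − 900.00) = 99.00 + 17% × 170.00 = 127.90
Transit Levy: 4.4% × 1070.00 = 47.08
Total withheld: 127.90 + 47.08 = 174.98
Net pay: 1070.00 − 174.98 = 895.02

895.02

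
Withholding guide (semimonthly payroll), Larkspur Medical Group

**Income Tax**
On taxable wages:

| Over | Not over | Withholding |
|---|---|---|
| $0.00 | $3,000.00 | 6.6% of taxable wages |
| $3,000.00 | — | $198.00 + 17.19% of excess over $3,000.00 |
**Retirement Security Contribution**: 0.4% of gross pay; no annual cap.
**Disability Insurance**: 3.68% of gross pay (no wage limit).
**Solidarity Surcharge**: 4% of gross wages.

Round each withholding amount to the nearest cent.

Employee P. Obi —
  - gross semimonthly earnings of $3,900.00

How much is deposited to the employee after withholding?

Income Tax: taxable = $3,900.00
  $198.00 + 17.19% × ($3,900.00 − $3,000.00) = $198.00 + 17.19% × $900.00 = $352.71
Retirement Security Contribution: 0.4% × $3,900.00 = $15.60
Disability Insurance: 3.68% × $3,900.00 = $143.52
Solidarity Surcharge: 4% × $3,900.00 = $156.00
Total withheld: $352.71 + $15.60 + $143.52 + $156.00 = $667.83
Net pay: $3,900.00 − $667.83 = $3,232.17

$3,232.17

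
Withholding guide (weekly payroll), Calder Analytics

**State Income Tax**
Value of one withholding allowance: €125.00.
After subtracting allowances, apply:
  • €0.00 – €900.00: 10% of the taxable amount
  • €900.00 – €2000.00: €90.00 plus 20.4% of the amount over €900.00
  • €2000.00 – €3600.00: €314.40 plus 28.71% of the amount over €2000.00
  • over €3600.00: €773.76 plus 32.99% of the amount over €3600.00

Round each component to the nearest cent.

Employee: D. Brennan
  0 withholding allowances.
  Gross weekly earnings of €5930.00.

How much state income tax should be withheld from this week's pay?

State Income Tax: taxable = €5930.00
  €773.76 + 32.99% × (€5930.00 − €3600.00) = €773.76 + 32.99% × €2330.00 = €1542.43

€1542.43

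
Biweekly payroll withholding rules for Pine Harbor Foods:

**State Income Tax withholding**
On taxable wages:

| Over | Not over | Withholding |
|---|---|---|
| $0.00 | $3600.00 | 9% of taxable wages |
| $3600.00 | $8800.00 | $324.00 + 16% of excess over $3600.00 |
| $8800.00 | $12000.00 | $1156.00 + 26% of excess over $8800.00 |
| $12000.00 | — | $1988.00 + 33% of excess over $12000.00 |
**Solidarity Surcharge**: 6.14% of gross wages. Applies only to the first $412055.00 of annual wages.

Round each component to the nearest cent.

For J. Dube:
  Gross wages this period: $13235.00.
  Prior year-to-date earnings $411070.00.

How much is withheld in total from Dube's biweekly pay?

$2456.03

State Income Tax: taxable = $13235.00
  $1988.00 + 33% × ($13235.00 − $12000.00) = $1988.00 + 33% × $1235.00 = $2395.55
Solidarity Surcharge: cap $412055.00 − YTD $411070.00 = $985.00 subject; 6.14% × $985.00 = $60.48
Total: $2395.55 + $60.48 = $2456.03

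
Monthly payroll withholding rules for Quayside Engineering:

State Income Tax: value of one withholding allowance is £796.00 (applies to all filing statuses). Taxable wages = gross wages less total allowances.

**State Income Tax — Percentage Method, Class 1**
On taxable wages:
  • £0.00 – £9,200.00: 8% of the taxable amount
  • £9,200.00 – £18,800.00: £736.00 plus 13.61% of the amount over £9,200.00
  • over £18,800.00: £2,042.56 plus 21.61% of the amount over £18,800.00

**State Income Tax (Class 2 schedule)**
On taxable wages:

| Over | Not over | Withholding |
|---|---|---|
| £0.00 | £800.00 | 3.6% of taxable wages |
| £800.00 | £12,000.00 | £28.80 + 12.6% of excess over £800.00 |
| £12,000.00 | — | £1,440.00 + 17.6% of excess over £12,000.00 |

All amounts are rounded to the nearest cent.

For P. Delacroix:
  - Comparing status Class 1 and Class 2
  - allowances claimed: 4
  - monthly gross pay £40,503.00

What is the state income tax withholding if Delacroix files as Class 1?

£6,044.52

State Income Tax (Class 1): taxable = £40,503.00 − 4×£796.00 = £37,319.00
  £2,042.56 + 21.61% × (£37,319.00 − £18,800.00) = £2,042.56 + 21.61% × £18,519.00 = £6,044.52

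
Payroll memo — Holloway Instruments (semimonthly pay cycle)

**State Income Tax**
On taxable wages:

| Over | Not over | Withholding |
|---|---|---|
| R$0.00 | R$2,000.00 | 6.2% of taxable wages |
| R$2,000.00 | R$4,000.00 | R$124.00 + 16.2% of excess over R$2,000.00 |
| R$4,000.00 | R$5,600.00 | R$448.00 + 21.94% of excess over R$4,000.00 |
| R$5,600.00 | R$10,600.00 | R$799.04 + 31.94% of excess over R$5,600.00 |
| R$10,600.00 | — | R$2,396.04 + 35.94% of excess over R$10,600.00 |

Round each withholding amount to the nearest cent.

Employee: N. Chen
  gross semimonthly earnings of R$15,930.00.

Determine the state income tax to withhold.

R$4,311.64

State Income Tax: taxable = R$15,930.00
  R$2,396.04 + 35.94% × (R$15,930.00 − R$10,600.00) = R$2,396.04 + 35.94% × R$5,330.00 = R$4,311.64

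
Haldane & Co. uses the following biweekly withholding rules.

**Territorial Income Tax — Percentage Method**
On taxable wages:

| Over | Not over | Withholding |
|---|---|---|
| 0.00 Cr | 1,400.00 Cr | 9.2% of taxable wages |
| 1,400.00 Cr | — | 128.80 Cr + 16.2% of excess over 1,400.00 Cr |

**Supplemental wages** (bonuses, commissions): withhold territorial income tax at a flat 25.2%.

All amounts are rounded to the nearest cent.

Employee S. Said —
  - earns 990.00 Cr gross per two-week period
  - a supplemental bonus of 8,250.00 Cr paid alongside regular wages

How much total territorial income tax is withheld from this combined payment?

2,170.08 Cr

Territorial Income Tax: taxable = 990.00 Cr
  9.2% × 990.00 Cr = 91.08 Cr
Supplemental (25.2% flat on bonus): 25.2% × 8,250.00 Cr = 2,079.00 Cr
Total territorial income tax: 91.08 Cr + 2,079.00 Cr = 2,170.08 Cr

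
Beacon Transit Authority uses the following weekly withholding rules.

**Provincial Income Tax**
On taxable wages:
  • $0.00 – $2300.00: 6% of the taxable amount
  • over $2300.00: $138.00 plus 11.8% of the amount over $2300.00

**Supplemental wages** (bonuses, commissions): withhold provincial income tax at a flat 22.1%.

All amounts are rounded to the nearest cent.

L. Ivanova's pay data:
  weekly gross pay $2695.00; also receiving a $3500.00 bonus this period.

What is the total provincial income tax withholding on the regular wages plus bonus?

$958.11

Provincial Income Tax: taxable = $2695.00
  $138.00 + 11.8% × ($2695.00 − $2300.00) = $138.00 + 11.8% × $395.00 = $184.61
Supplemental (22.1% flat on bonus): 22.1% × $3500.00 = $773.50
Total provincial income tax: $184.61 + $773.50 = $958.11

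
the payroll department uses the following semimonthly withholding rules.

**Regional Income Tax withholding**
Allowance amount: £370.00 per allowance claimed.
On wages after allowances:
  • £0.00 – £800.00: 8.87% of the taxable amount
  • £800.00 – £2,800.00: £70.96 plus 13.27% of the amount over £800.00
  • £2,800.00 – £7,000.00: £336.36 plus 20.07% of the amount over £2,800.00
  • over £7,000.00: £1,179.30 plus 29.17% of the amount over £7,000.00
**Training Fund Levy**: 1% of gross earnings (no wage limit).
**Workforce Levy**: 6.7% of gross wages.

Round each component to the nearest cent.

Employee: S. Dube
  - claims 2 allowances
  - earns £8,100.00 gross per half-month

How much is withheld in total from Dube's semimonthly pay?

Regional Income Tax: taxable = £8,100.00 − 2×£370.00 = £7,360.00
  £1,179.30 + 29.17% × (£7,360.00 − £7,000.00) = £1,179.30 + 29.17% × £360.00 = £1,284.31
Training Fund Levy: 1% × £8,100.00 = £81.00
Workforce Levy: 6.7% × £8,100.00 = £542.70
Total: £1,284.31 + £81.00 + £542.70 = £1,908.01

£1,908.01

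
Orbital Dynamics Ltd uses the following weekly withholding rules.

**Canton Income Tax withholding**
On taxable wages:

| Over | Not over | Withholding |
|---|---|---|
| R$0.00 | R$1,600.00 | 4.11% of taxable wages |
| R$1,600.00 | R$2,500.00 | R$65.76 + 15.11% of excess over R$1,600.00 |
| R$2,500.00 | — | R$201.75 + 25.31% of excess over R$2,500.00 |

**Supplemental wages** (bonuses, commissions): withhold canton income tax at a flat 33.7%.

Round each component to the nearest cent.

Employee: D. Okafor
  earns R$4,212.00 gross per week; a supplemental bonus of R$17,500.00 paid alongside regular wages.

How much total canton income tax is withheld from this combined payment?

R$6,532.56

Canton Income Tax: taxable = R$4,212.00
  R$201.75 + 25.31% × (R$4,212.00 − R$2,500.00) = R$201.75 + 25.31% × R$1,712.00 = R$635.06
Supplemental (33.7% flat on bonus): 33.7% × R$17,500.00 = R$5,897.50
Total canton income tax: R$635.06 + R$5,897.50 = R$6,532.56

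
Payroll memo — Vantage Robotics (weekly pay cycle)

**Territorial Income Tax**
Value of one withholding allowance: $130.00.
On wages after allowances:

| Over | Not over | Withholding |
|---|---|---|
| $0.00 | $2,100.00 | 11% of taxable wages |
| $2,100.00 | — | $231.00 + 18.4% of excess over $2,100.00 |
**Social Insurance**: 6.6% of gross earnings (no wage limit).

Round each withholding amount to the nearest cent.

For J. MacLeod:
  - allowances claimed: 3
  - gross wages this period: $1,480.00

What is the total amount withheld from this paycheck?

$217.58

Territorial Income Tax: taxable = $1,480.00 − 3×$130.00 = $1,090.00
  11% × $1,090.00 = $119.90
Social Insurance: 6.6% × $1,480.00 = $97.68
Total: $119.90 + $97.68 = $217.58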